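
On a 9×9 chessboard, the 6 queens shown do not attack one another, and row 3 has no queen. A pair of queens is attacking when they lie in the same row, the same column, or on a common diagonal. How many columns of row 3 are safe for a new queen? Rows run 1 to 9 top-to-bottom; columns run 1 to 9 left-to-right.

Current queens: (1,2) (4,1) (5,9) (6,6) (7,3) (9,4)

2

(1,2) attacks row 3 at column 2 and diagonals 4.
(4,1) attacks row 3 at column 1 and diagonals 2.
(5,9) attacks row 3 at column 9 and diagonals 7.
(6,6) attacks row 3 at column 6 and diagonals 3, 9.
(7,3) attacks row 3 at column 3 and diagonals 7.
(9,4) attacks row 3 at column 4.
Attacked columns: {1, 2, 3, 4, 6, 7, 9}. Safe: {5, 8}.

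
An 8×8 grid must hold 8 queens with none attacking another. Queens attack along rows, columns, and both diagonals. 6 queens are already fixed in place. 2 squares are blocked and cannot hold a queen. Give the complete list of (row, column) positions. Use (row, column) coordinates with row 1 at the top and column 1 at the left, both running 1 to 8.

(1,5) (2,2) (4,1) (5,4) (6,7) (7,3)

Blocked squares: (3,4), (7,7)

(1,5) (2,2) (3,8) (4,1) (5,4) (6,7) (7,3) (8,6)

Row 3: attacked by (1,5)→{3,5,7}; (2,2)→{1,2,3}; (4,1)→{1,2}; (5,4)→{2,4,6}; (6,7)→{4,7}; (7,3)→{3,7}. Blocked: 4. Safe: 8. Place at column 8.
Row 8: attacked by (1,5)→{5}; (2,2)→{2,8}; (3,8)→{3,8}; (4,1)→{1,5}; (5,4)→{1,4,7}; (6,7)→{5,7}; (7,3)→{2,3,4}. Safe: 6. Place at column 6.
Columns [5, 2, 8, 1, 4, 7, 3, 6], r−c [-4, 0, -5, 3, 1, -1, 4, 2], r+c [6, 4, 11, 5, 9, 13, 10, 14] are all distinct, so no two queens attack.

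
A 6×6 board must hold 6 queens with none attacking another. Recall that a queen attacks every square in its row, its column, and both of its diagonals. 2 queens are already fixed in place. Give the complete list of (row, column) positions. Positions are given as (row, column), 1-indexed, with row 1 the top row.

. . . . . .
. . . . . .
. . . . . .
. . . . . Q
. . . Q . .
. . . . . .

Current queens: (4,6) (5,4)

Row 1: attacked by (4,6)→{3,6}; (5,4)→{4}. Safe: 1, 2, 5. Place at column 5.
Row 2: attacked by (1,5)→{4,5,6}; (4,6)→{4,6}; (5,4)→{1,4}. Safe: 2, 3. Place at column 3.
Row 3: attacked by (1,5)→{3,5}; (2,3)→{2,3,4}; (4,6)→{5,6}; (5,4)→{2,4,6}. Safe: 1. Place at column 1.
Row 6: attacked by (1,5)→{5}; (2,3)→{3}; (3,1)→{1,4}; (4,6)→{4,6}; (5,4)→{3,4,5}. Safe: 2. Place at column 2.
Columns [5, 3, 1, 6, 4, 2], r−c [-4, -1, 2, -2, 1, 4], r+c [6, 5, 4, 10, 9, 8] are all distinct, so no two queens attack.

(1,5) (2,3) (3,1) (4,6) (5,4) (6,2)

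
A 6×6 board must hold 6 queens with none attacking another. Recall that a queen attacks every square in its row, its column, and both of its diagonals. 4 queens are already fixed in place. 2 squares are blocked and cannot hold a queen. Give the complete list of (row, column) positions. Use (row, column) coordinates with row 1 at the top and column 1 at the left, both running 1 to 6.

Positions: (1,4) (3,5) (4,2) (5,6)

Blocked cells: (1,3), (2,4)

(1,4) (2,1) (3,5) (4,2) (5,6) (6,3)

Row 2: attacked by (1,4)→{3,4,5}; (3,5)→{4,5,6}; (4,2)→{2,4}; (5,6)→{3,6}. Blocked: 4. Safe: 1. Place at column 1.
Row 6: attacked by (1,4)→{4}; (2,1)→{1,5}; (3,5)→{2,5}; (4,2)→{2,4}; (5,6)→{5,6}. Safe: 3. Place at column 3.
Columns [4, 1, 5, 2, 6, 3], r−c [-3, 1, -2, 2, -1, 3], r+c [5, 3, 8, 6, 11, 9] are all distinct, so no two queens attack.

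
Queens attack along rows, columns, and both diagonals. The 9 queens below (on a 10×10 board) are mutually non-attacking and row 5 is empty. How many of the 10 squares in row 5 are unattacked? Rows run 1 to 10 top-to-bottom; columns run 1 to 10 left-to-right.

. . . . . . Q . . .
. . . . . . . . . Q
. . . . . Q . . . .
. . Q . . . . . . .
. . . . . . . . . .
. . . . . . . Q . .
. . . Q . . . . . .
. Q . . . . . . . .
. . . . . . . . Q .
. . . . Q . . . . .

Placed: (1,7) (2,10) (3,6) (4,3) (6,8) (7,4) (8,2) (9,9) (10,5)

(1,7) attacks row 5 at column 7 and diagonals 3.
(2,10) attacks row 5 at column 10 and diagonals 7.
(3,6) attacks row 5 at column 6 and diagonals 4, 8.
(4,3) attacks row 5 at column 3 and diagonals 2, 4.
(6,8) attacks row 5 at column 8 and diagonals 7, 9.
(7,4) attacks row 5 at column 4 and diagonals 2, 6.
(8,2) attacks row 5 at column 2 and diagonals 5.
(9,9) attacks row 5 at column 9 and diagonals 5.
(10,5) attacks row 5 at column 5 and diagonals 10.
Attacked columns: {2, 3, 4, 5, 6, 7, 8, 9, 10}. Safe: {1}.

1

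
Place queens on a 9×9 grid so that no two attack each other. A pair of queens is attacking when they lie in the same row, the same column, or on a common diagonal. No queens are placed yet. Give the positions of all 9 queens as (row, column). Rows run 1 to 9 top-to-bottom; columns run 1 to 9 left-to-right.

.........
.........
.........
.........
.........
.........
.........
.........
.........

Row 1: Safe: 1, 2, 3, 4, 5, 6, 7, 8, 9. Place at column 7.
Row 2: attacked by (1,7)→{6,7,8}. Safe: 1, 2, 3, 4, 5, 9. Place at column 2.
Row 3: attacked by (1,7)→{5,7,9}; (2,2)→{1,2,3}. Safe: 4, 6, 8. Place at column 4.
Row 4: attacked by (1,7)→{4,7}; (2,2)→{2,4}; (3,4)→{3,4,5}. Safe: 1, 6, 8, 9. Place at column 1.
Row 5: attacked by (1,7)→{3,7}; (2,2)→{2,5}; (3,4)→{2,4,6}; (4,1)→{1,2}. Safe: 8, 9. Place at column 8.
Row 6: attacked by (1,7)→{2,7}; (2,2)→{2,6}; (3,4)→{1,4,7}; (4,1)→{1,3}; (5,8)→{7,8,9}. Safe: 5. Place at column 5.
Row 7: attacked by (1,7)→{1,7}; (2,2)→{2,7}; (3,4)→{4,8}; (4,1)→{1,4}; (5,8)→{6,8}; (6,5)→{4,5,6}. Safe: 3, 9. Place at column 9.
Row 8: attacked by (1,7)→{7}; (2,2)→{2,8}; (3,4)→{4,9}; (4,1)→{1,5}; (5,8)→{5,8}; (6,5)→{3,5,7}; (7,9)→{8,9}. Safe: 6. Place at column 6.
Row 9: attacked by (1,7)→{7}; (2,2)→{2,9}; (3,4)→{4}; (4,1)→{1,6}; (5,8)→{4,8}; (6,5)→{2,5,8}; (7,9)→{7,9}; (8,6)→{5,6,7}. Safe: 3. Place at column 3.
Columns [7, 2, 4, 1, 8, 5, 9, 6, 3], r−c [-6, 0, -1, 3, -3, 1, -2, 2, 6], r+c [8, 4, 7, 5, 13, 11, 16, 14, 12] are all distinct, so no two queens attack.

(1,7) (2,2) (3,4) (4,1) (5,8) (6,5) (7,9) (8,6) (9,3)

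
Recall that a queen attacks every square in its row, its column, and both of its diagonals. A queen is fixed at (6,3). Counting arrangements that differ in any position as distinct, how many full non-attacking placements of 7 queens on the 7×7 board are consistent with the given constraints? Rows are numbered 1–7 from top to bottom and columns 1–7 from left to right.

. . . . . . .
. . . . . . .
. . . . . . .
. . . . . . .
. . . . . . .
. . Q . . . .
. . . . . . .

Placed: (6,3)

Branch on row 1: col 1 → 0; col 2 → 3; col 4 → 1; col 5 → 0; col 6 → 1; col 7 → 1.
Sum: 0 + 3 + 1 + 0 + 1 + 1 = 6.

6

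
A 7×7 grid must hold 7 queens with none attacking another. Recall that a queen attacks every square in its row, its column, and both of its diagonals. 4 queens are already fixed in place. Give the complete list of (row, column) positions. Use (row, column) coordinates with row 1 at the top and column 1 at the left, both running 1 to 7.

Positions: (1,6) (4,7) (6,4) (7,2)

(1,6) (2,3) (3,5) (4,7) (5,1) (6,4) (7,2)

Row 2: attacked by (1,6)→{5,6,7}; (4,7)→{5,7}; (6,4)→{4}; (7,2)→{2,7}. Safe: 1, 3. Place at column 3.
Row 3: attacked by (1,6)→{4,6}; (2,3)→{2,3,4}; (4,7)→{6,7}; (6,4)→{1,4,7}; (7,2)→{2,6}. Safe: 5. Place at column 5.
Row 5: attacked by (1,6)→{2,6}; (2,3)→{3,6}; (3,5)→{3,5,7}; (4,7)→{6,7}; (6,4)→{3,4,5}; (7,2)→{2,4}. Safe: 1. Place at column 1.
Columns [6, 3, 5, 7, 1, 4, 2], r−c [-5, -1, -2, -3, 4, 2, 5], r+c [7, 5, 8, 11, 6, 10, 9] are all distinct, so no two queens attack.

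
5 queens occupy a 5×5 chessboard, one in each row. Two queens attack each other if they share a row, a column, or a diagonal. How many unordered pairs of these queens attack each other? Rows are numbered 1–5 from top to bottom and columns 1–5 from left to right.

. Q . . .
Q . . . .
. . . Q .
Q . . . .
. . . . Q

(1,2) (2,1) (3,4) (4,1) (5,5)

Same column: (2,1)–(4,1) (column 1).
Same diagonal: (1,2)–(2,1) (|1−2| = |2−1| = 1); (1,2)–(3,4) (|1−3| = |2−4| = 2).
Total attacking pairs: 3.

3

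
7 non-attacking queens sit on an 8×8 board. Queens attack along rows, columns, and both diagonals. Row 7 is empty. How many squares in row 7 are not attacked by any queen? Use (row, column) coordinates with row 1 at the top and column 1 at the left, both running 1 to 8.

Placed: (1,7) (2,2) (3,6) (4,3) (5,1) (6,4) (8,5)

1

(1,7) attacks row 7 at column 7 and diagonals 1.
(2,2) attacks row 7 at column 2 and diagonals 7.
(3,6) attacks row 7 at column 6 and diagonals 2.
(4,3) attacks row 7 at column 3 and diagonals 6.
(5,1) attacks row 7 at column 1 and diagonals 3.
(6,4) attacks row 7 at column 4 and diagonals 3, 5.
(8,5) attacks row 7 at column 5 and diagonals 4, 6.
Attacked columns: {1, 2, 3, 4, 5, 6, 7}. Safe: {8}.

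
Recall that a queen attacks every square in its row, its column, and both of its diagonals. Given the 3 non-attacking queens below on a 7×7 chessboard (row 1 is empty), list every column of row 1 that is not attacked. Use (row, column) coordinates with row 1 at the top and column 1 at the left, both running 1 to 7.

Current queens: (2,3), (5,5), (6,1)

(2,3) attacks row 1 at column 3 and diagonals 2, 4.
(5,5) attacks row 1 at column 5 and diagonals 1.
(6,1) attacks row 1 at column 1 and diagonals 6.
Attacked columns: {1, 2, 3, 4, 5, 6}. Safe: {7}.

columns 7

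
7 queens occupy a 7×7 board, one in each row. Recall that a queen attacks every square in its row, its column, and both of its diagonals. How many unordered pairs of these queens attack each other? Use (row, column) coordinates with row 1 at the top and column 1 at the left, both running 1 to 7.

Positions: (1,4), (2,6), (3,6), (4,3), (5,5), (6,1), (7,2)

5

Same column: (2,6)–(3,6) (column 6).
Same diagonal: (1,4)–(3,6) (|1−3| = |4−6| = 2); (3,6)–(7,2) (|3−7| = |6−2| = 4); (4,3)–(6,1) (|4−6| = |3−1| = 2); (6,1)–(7,2) (|6−7| = |1−2| = 1).
Total attacking pairs: 5.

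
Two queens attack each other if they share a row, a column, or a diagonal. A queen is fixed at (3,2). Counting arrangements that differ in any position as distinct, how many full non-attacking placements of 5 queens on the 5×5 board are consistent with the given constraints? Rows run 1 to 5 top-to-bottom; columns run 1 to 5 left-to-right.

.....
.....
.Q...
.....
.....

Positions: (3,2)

Branch on row 1: col 1 → 1; col 3 → 1; col 5 → 0.
Sum: 1 + 1 + 0 = 2.

2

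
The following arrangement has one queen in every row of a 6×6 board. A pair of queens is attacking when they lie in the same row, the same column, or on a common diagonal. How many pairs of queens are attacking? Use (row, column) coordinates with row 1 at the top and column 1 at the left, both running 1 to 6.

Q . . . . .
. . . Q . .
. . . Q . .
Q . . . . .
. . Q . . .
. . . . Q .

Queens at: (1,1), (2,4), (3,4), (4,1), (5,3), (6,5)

2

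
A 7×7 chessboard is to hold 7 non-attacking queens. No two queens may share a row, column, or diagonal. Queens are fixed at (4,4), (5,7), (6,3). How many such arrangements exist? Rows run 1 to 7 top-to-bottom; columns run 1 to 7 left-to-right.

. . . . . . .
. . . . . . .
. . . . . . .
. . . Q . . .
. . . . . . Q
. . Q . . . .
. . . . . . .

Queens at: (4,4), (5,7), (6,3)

Branch on row 1: col 2 → 1; col 5 → 0; col 6 → 0.
Sum: 1 + 0 + 0 = 1.

1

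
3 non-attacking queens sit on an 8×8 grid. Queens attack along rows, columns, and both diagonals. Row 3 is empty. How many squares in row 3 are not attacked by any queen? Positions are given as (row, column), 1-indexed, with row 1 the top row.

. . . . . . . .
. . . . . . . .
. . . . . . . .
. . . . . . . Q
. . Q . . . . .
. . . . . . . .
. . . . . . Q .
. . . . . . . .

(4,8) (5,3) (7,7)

(4,8) attacks row 3 at column 8 and diagonals 7.
(5,3) attacks row 3 at column 3 and diagonals 1, 5.
(7,7) attacks row 3 at column 7 and diagonals 3.
Attacked columns: {1, 3, 5, 7, 8}. Safe: {2, 4, 6}.

3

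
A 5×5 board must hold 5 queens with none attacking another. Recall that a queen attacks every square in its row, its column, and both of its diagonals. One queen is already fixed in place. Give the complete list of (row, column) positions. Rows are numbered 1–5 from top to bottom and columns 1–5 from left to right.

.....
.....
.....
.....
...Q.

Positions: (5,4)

Row 1: attacked by (5,4)→{4}. Safe: 1, 2, 3, 5. Place at column 2.
Row 2: attacked by (1,2)→{1,2,3}; (5,4)→{1,4}. Safe: 5. Place at column 5.
Row 3: attacked by (1,2)→{2,4}; (2,5)→{4,5}; (5,4)→{2,4}. Safe: 1, 3. Place at column 3.
Row 4: attacked by (1,2)→{2,5}; (2,5)→{3,5}; (3,3)→{2,3,4}; (5,4)→{3,4,5}. Safe: 1. Place at column 1.
Columns [2, 5, 3, 1, 4], r−c [-1, -3, 0, 3, 1], r+c [3, 7, 6, 5, 9] are all distinct, so no two queens attack.

(1,2) (2,5) (3,3) (4,1) (5,4)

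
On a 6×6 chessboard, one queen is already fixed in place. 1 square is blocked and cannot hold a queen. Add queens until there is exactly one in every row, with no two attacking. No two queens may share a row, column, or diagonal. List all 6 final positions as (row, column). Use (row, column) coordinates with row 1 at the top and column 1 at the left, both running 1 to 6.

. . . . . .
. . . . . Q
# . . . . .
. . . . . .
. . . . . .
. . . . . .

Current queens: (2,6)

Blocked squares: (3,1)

Row 1: attacked by (2,6)→{5,6}. Safe: 1, 2, 3, 4. Place at column 3.
Row 3: attacked by (1,3)→{1,3,5}; (2,6)→{5,6}. Blocked: 1. Safe: 2, 4. Place at column 2.
Row 4: attacked by (1,3)→{3,6}; (2,6)→{4,6}; (3,2)→{1,2,3}. Safe: 5. Place at column 5.
Row 5: attacked by (1,3)→{3}; (2,6)→{3,6}; (3,2)→{2,4}; (4,5)→{4,5,6}. Safe: 1. Place at column 1.
Row 6: attacked by (1,3)→{3}; (2,6)→{2,6}; (3,2)→{2,5}; (4,5)→{3,5}; (5,1)→{1,2}. Safe: 4. Place at column 4.
Columns [3, 6, 2, 5, 1, 4], r−c [-2, -4, 1, -1, 4, 2], r+c [4, 8, 5, 9, 6, 10] are all distinct, so no two queens attack.

(1,3) (2,6) (3,2) (4,5) (5,1) (6,4)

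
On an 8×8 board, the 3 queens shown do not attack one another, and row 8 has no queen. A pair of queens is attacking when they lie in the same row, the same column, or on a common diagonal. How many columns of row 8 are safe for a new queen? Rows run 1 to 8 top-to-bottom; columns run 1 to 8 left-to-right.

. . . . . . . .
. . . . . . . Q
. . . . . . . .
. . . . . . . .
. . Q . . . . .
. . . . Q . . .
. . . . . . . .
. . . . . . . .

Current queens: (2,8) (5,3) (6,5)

2

(2,8) attacks row 8 at column 8 and diagonals 2.
(5,3) attacks row 8 at column 3 and diagonals 6.
(6,5) attacks row 8 at column 5 and diagonals 3, 7.
Attacked columns: {2, 3, 5, 6, 7, 8}. Safe: {1, 4}.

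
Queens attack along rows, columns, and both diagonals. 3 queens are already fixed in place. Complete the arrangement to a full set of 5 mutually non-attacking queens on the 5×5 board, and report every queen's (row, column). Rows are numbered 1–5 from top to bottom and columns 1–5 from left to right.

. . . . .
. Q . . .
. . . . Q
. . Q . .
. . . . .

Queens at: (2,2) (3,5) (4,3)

(1,4) (2,2) (3,5) (4,3) (5,1)

Row 1: attacked by (2,2)→{1,2,3}; (3,5)→{3,5}; (4,3)→{3}. Safe: 4. Place at column 4.
Row 5: attacked by (1,4)→{4}; (2,2)→{2,5}; (3,5)→{3,5}; (4,3)→{2,3,4}. Safe: 1. Place at column 1.
Columns [4, 2, 5, 3, 1], r−c [-3, 0, -2, 1, 4], r+c [5, 4, 8, 7, 6] are all distinct, so no two queens attack.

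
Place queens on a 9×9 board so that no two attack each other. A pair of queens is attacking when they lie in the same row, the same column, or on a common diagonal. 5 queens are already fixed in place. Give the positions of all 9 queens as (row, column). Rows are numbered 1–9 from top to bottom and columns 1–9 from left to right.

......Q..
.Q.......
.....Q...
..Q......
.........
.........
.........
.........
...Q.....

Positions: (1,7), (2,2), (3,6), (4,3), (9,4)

Row 5: attacked by (1,7)→{3,7}; (2,2)→{2,5}; (3,6)→{4,6,8}; (4,3)→{2,3,4}; (9,4)→{4,8}. Safe: 1, 9. Place at column 1.
Row 6: attacked by (1,7)→{2,7}; (2,2)→{2,6}; (3,6)→{3,6,9}; (4,3)→{1,3,5}; (5,1)→{1,2}; (9,4)→{1,4,7}. Safe: 8. Place at column 8.
Row 7: attacked by (1,7)→{1,7}; (2,2)→{2,7}; (3,6)→{2,6}; (4,3)→{3,6}; (5,1)→{1,3}; (6,8)→{7,8,9}; (9,4)→{2,4,6}. Safe: 5. Place at column 5.
Row 8: attacked by (1,7)→{7}; (2,2)→{2,8}; (3,6)→{1,6}; (4,3)→{3,7}; (5,1)→{1,4}; (6,8)→{6,8}; (7,5)→{4,5,6}; (9,4)→{3,4,5}. Safe: 9. Place at column 9.
Columns [7, 2, 6, 3, 1, 8, 5, 9, 4], r−c [-6, 0, -3, 1, 4, -2, 2, -1, 5], r+c [8, 4, 9, 7, 6, 14, 12, 17, 13] are all distinct, so no two queens attack.

(1,7) (2,2) (3,6) (4,3) (5,1) (6,8) (7,5) (8,9) (9,4)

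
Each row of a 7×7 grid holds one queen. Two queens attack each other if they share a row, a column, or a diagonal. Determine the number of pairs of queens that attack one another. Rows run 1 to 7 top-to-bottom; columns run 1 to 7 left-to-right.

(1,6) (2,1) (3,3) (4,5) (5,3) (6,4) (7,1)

Same column: (2,1)–(7,1) (column 1); (3,3)–(5,3) (column 3).
Same diagonal: (5,3)–(6,4) (|5−6| = |3−4| = 1); (5,3)–(7,1) (|5−7| = |3−1| = 2).
Total attacking pairs: 4.

4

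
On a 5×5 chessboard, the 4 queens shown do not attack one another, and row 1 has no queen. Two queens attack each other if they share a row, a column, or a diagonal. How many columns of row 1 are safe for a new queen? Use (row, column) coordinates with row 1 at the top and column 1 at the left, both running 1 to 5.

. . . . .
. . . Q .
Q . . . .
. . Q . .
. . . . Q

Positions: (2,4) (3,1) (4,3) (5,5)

1

(2,4) attacks row 1 at column 4 and diagonals 3, 5.
(3,1) attacks row 1 at column 1 and diagonals 3.
(4,3) attacks row 1 at column 3.
(5,5) attacks row 1 at column 5 and diagonals 1.
Attacked columns: {1, 3, 4, 5}. Safe: {2}.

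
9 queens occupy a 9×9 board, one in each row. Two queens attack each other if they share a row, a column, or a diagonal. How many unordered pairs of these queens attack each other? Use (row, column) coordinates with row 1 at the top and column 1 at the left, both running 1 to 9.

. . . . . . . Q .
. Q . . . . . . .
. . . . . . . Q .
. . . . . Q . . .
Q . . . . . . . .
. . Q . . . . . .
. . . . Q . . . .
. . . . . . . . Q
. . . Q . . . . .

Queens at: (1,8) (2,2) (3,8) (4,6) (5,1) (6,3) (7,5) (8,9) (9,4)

Same column: (1,8)–(3,8) (column 8).
Same diagonal: (1,8)–(6,3) (|1−6| = |8−3| = 5).
Total attacking pairs: 2.

2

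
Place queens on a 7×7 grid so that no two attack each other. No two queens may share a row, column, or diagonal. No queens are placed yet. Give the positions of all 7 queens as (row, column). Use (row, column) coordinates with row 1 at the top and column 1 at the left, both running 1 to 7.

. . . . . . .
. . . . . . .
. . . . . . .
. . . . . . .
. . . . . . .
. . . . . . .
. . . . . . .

(1,7) (2,4) (3,1) (4,5) (5,2) (6,6) (7,3)

Row 1: Safe: 1, 2, 3, 4, 5, 6, 7. Place at column 7.
Row 2: attacked by (1,7)→{6,7}. Safe: 1, 2, 3, 4, 5. Place at column 4.
Row 3: attacked by (1,7)→{5,7}; (2,4)→{3,4,5}. Safe: 1, 2, 6. Place at column 1.
Row 4: attacked by (1,7)→{4,7}; (2,4)→{2,4,6}; (3,1)→{1,2}. Safe: 3, 5. Place at column 5.
Row 5: attacked by (1,7)→{3,7}; (2,4)→{1,4,7}; (3,1)→{1,3}; (4,5)→{4,5,6}. Safe: 2. Place at column 2.
Row 6: attacked by (1,7)→{2,7}; (2,4)→{4}; (3,1)→{1,4}; (4,5)→{3,5,7}; (5,2)→{1,2,3}. Safe: 6. Place at column 6.
Row 7: attacked by (1,7)→{1,7}; (2,4)→{4}; (3,1)→{1,5}; (4,5)→{2,5}; (5,2)→{2,4}; (6,6)→{5,6,7}. Safe: 3. Place at column 3.
Columns [7, 4, 1, 5, 2, 6, 3], r−c [-6, -2, 2, -1, 3, 0, 4], r+c [8, 6, 4, 9, 7, 12, 10] are all distinct, so no two queens attack.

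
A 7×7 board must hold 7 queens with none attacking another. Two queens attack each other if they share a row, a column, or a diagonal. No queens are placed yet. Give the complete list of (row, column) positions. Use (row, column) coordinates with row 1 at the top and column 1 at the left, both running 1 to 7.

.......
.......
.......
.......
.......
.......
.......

Row 1: Safe: 1, 2, 3, 4, 5, 6, 7. Place at column 4.
Row 2: attacked by (1,4)→{3,4,5}. Safe: 1, 2, 6, 7. Place at column 2.
Row 3: attacked by (1,4)→{2,4,6}; (2,2)→{1,2,3}. Safe: 5, 7. Place at column 7.
Row 4: attacked by (1,4)→{1,4,7}; (2,2)→{2,4}; (3,7)→{6,7}. Safe: 3, 5. Place at column 5.
Row 5: attacked by (1,4)→{4}; (2,2)→{2,5}; (3,7)→{5,7}; (4,5)→{4,5,6}. Safe: 1, 3. Place at column 3.
Row 6: attacked by (1,4)→{4}; (2,2)→{2,6}; (3,7)→{4,7}; (4,5)→{3,5,7}; (5,3)→{2,3,4}. Safe: 1. Place at column 1.
Row 7: attacked by (1,4)→{4}; (2,2)→{2,7}; (3,7)→{3,7}; (4,5)→{2,5}; (5,3)→{1,3,5}; (6,1)→{1,2}. Safe: 6. Place at column 6.
Columns [4, 2, 7, 5, 3, 1, 6], r−c [-3, 0, -4, -1, 2, 5, 1], r+c [5, 4, 10, 9, 8, 7, 13] are all distinct, so no two queens attack.

(1,4) (2,2) (3,7) (4,5) (5,3) (6,1) (7,6)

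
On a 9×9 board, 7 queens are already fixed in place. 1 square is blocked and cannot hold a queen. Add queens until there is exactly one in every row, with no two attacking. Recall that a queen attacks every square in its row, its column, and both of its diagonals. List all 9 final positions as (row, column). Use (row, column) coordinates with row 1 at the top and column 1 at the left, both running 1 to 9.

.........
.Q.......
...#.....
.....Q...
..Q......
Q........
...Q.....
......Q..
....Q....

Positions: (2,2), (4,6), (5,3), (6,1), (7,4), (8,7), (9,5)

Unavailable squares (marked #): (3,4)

(1,8) (2,2) (3,9) (4,6) (5,3) (6,1) (7,4) (8,7) (9,5)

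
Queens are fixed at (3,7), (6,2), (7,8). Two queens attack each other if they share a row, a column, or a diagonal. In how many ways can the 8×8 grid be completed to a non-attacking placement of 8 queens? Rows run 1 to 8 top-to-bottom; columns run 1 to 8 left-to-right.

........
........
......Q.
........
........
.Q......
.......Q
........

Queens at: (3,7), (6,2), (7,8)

1

Branch on row 1: col 1 → 0; col 3 → 1; col 4 → 0; col 6 → 0.
Sum: 0 + 1 + 0 + 0 = 1.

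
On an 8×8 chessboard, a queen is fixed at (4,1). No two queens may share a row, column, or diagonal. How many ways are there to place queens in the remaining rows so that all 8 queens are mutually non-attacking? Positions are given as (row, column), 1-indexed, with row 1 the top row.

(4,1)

Branch on row 1: col 2 → 2; col 3 → 4; col 5 → 5; col 6 → 4; col 7 → 2; col 8 → 1.
Sum: 2 + 4 + 5 + 4 + 2 + 1 = 18.

18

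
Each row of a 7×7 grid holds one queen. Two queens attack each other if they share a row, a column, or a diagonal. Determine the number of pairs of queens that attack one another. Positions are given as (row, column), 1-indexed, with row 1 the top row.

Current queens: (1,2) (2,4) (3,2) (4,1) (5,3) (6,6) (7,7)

3

Same column: (1,2)–(3,2) (column 2).
Same diagonal: (3,2)–(4,1) (|3−4| = |2−1| = 1); (6,6)–(7,7) (|6−7| = |6−7| = 1).
Total attacking pairs: 3.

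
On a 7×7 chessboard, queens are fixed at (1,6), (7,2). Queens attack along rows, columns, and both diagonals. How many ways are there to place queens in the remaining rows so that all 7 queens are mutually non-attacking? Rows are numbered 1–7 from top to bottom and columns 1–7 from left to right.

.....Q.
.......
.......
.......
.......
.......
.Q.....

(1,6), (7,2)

Branch on row 2: col 1 → 0; col 3 → 3; col 4 → 1.
Sum: 0 + 3 + 1 = 4.

4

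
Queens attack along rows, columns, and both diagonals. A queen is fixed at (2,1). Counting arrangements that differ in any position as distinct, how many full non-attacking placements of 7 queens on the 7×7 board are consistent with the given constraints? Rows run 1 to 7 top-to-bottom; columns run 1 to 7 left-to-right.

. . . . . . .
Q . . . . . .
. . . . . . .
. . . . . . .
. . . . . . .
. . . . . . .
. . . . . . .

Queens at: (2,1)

Branch on row 1: col 3 → 2; col 4 → 2; col 5 → 2; col 6 → 1; col 7 → 0.
Sum: 2 + 2 + 2 + 1 + 0 = 7.

7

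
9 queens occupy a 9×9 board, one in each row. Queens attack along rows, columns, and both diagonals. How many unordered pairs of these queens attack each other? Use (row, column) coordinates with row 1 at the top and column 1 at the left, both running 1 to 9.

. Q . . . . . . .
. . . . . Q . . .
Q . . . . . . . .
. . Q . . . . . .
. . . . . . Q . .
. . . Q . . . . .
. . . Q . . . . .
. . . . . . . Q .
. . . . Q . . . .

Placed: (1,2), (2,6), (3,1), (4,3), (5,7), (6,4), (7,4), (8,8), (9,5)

2

Same column: (6,4)–(7,4) (column 4).
Same diagonal: (3,1)–(6,4) (|3−6| = |1−4| = 3).
Total attacking pairs: 2.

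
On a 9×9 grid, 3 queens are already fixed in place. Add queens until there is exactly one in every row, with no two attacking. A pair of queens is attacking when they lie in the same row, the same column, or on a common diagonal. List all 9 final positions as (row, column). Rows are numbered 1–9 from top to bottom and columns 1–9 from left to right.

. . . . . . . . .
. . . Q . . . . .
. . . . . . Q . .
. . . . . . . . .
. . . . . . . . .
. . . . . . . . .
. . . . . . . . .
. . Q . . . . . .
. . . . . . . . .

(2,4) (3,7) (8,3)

Row 1: attacked by (2,4)→{3,4,5}; (3,7)→{5,7,9}; (8,3)→{3}. Safe: 1, 2, 6, 8. Place at column 6.
Row 4: attacked by (1,6)→{3,6,9}; (2,4)→{2,4,6}; (3,7)→{6,7,8}; (8,3)→{3,7}. Safe: 1, 5. Place at column 1.
Row 5: attacked by (1,6)→{2,6}; (2,4)→{1,4,7}; (3,7)→{5,7,9}; (4,1)→{1,2}; (8,3)→{3,6}. Safe: 8. Place at column 8.
Row 6: attacked by (1,6)→{1,6}; (2,4)→{4,8}; (3,7)→{4,7}; (4,1)→{1,3}; (5,8)→{7,8,9}; (8,3)→{1,3,5}. Safe: 2. Place at column 2.
Row 7: attacked by (1,6)→{6}; (2,4)→{4,9}; (3,7)→{3,7}; (4,1)→{1,4}; (5,8)→{6,8}; (6,2)→{1,2,3}; (8,3)→{2,3,4}. Safe: 5. Place at column 5.
Row 9: attacked by (1,6)→{6}; (2,4)→{4}; (3,7)→{1,7}; (4,1)→{1,6}; (5,8)→{4,8}; (6,2)→{2,5}; (7,5)→{3,5,7}; (8,3)→{2,3,4}. Safe: 9. Place at column 9.
Columns [6, 4, 7, 1, 8, 2, 5, 3, 9], r−c [-5, -2, -4, 3, -3, 4, 2, 5, 0], r+c [7, 6, 10, 5, 13, 8, 12, 11, 18] are all distinct, so no two queens attack.

(1,6) (2,4) (3,7) (4,1) (5,8) (6,2) (7,5) (8,3) (9,9)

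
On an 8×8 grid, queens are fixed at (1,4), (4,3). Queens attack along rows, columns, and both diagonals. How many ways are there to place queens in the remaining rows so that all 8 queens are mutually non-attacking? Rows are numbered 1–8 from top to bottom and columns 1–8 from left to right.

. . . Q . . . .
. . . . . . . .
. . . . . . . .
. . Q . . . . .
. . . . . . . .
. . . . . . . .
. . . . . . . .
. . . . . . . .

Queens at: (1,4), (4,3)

6

Branch on row 2: col 2 → 2; col 6 → 1; col 7 → 1; col 8 → 2.
Sum: 2 + 1 + 1 + 2 = 6.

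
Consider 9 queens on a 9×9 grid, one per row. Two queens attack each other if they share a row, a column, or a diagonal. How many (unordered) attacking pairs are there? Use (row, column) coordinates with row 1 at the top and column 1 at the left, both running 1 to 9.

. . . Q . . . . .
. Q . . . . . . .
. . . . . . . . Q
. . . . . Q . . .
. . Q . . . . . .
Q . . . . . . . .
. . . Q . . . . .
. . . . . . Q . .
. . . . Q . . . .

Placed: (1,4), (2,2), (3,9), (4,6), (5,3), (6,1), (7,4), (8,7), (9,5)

Same column: (1,4)–(7,4) (column 4).
Total attacking pairs: 1.

1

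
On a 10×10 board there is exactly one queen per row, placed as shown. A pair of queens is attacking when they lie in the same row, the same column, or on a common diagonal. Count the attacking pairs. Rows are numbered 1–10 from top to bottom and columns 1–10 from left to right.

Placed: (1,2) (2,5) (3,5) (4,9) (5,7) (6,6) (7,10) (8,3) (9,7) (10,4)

Same column: (2,5)–(3,5) (column 5); (5,7)–(9,7) (column 7).
Same diagonal: (2,5)–(7,10) (|2−7| = |5−10| = 5); (3,5)–(5,7) (|3−5| = |5−7| = 2); (5,7)–(6,6) (|5−6| = |7−6| = 1).
Total attacking pairs: 5.

5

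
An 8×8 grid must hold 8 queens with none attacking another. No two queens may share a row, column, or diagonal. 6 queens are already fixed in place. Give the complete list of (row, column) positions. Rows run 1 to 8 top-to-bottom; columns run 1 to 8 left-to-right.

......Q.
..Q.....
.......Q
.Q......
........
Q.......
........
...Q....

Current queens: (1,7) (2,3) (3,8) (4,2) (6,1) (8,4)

(1,7) (2,3) (3,8) (4,2) (5,5) (6,1) (7,6) (8,4)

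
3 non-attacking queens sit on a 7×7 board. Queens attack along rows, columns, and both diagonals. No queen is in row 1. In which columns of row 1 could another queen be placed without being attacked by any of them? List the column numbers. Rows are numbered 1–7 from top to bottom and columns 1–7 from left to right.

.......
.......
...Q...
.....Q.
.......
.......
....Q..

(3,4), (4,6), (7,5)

columns 1, 7

(3,4) attacks row 1 at column 4 and diagonals 2, 6.
(4,6) attacks row 1 at column 6 and diagonals 3.
(7,5) attacks row 1 at column 5.
Attacked columns: {2, 3, 4, 5, 6}. Safe: {1, 7}.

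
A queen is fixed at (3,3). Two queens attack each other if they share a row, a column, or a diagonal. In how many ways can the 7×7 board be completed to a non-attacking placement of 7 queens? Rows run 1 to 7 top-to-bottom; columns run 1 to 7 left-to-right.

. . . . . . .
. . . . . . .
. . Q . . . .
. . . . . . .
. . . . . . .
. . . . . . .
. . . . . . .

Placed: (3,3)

6

Branch on row 1: col 2 → 2; col 4 → 2; col 6 → 1; col 7 → 1.
Sum: 2 + 2 + 1 + 1 = 6.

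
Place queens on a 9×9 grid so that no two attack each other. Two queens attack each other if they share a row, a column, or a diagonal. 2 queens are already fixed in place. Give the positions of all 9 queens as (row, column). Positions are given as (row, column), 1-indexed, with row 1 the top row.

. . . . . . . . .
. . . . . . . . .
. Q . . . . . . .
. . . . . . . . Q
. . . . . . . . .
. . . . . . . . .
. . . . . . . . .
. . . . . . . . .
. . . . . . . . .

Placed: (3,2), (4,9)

Row 1: attacked by (3,2)→{2,4}; (4,9)→{6,9}. Safe: 1, 3, 5, 7, 8. Place at column 3.
Row 2: attacked by (1,3)→{2,3,4}; (3,2)→{1,2,3}; (4,9)→{7,9}. Safe: 5, 6, 8. Place at column 6.
Row 5: attacked by (1,3)→{3,7}; (2,6)→{3,6,9}; (3,2)→{2,4}; (4,9)→{8,9}. Safe: 1, 5. Place at column 5.
Row 6: attacked by (1,3)→{3,8}; (2,6)→{2,6}; (3,2)→{2,5}; (4,9)→{7,9}; (5,5)→{4,5,6}. Safe: 1. Place at column 1.
Row 7: attacked by (1,3)→{3,9}; (2,6)→{1,6}; (3,2)→{2,6}; (4,9)→{6,9}; (5,5)→{3,5,7}; (6,1)→{1,2}. Safe: 4, 8. Place at column 8.
Row 8: attacked by (1,3)→{3}; (2,6)→{6}; (3,2)→{2,7}; (4,9)→{5,9}; (5,5)→{2,5,8}; (6,1)→{1,3}; (7,8)→{7,8,9}. Safe: 4. Place at column 4.
Row 9: attacked by (1,3)→{3}; (2,6)→{6}; (3,2)→{2,8}; (4,9)→{4,9}; (5,5)→{1,5,9}; (6,1)→{1,4}; (7,8)→{6,8}; (8,4)→{3,4,5}. Safe: 7. Place at column 7.
Columns [3, 6, 2, 9, 5, 1, 8, 4, 7], r−c [-2, -4, 1, -5, 0, 5, -1, 4, 2], r+c [4, 8, 5, 13, 10, 7, 15, 12, 16] are all distinct, so no two queens attack.

(1,3) (2,6) (3,2) (4,9) (5,5) (6,1) (7,8) (8,4) (9,7)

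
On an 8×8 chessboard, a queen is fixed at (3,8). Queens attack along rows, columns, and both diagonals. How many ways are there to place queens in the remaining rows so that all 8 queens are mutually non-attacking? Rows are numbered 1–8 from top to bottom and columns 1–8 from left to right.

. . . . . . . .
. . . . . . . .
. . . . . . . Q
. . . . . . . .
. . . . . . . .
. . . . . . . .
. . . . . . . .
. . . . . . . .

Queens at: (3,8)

Branch on row 1: col 1 → 2; col 2 → 1; col 3 → 4; col 4 → 4; col 5 → 4; col 7 → 1.
Sum: 2 + 1 + 4 + 4 + 4 + 1 = 16.

16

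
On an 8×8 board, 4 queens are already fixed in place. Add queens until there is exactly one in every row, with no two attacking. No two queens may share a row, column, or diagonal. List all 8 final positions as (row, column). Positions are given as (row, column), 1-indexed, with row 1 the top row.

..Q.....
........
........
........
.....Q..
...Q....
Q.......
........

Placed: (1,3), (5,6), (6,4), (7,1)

(1,3) (2,7) (3,2) (4,8) (5,6) (6,4) (7,1) (8,5)

Row 2: attacked by (1,3)→{2,3,4}; (5,6)→{3,6}; (6,4)→{4,8}; (7,1)→{1,6}. Safe: 5, 7. Place at column 7.
Row 3: attacked by (1,3)→{1,3,5}; (2,7)→{6,7,8}; (5,6)→{4,6,8}; (6,4)→{1,4,7}; (7,1)→{1,5}. Safe: 2. Place at column 2.
Row 4: attacked by (1,3)→{3,6}; (2,7)→{5,7}; (3,2)→{1,2,3}; (5,6)→{5,6,7}; (6,4)→{2,4,6}; (7,1)→{1,4}. Safe: 8. Place at column 8.
Row 8: attacked by (1,3)→{3}; (2,7)→{1,7}; (3,2)→{2,7}; (4,8)→{4,8}; (5,6)→{3,6}; (6,4)→{2,4,6}; (7,1)→{1,2}. Safe: 5. Place at column 5.
Columns [3, 7, 2, 8, 6, 4, 1, 5], r−c [-2, -5, 1, -4, -1, 2, 6, 3], r+c [4, 9, 5, 12, 11, 10, 8, 13] are all distinct, so no two queens attack.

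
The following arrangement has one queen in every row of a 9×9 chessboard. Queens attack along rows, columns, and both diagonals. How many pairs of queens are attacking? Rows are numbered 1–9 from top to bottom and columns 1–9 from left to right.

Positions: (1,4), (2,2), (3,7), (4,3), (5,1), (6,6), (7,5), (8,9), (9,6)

3

Same column: (6,6)–(9,6) (column 6).
Same diagonal: (2,2)–(6,6) (|2−6| = |2−6| = 4); (6,6)–(7,5) (|6−7| = |6−5| = 1).
Total attacking pairs: 3.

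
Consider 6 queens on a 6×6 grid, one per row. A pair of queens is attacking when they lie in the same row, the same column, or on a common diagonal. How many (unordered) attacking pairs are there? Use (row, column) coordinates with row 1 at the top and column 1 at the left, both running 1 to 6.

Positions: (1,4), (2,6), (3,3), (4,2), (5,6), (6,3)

Same column: (2,6)–(5,6) (column 6); (3,3)–(6,3) (column 3).
Same diagonal: (3,3)–(4,2) (|3−4| = |3−2| = 1).
Total attacking pairs: 3.

3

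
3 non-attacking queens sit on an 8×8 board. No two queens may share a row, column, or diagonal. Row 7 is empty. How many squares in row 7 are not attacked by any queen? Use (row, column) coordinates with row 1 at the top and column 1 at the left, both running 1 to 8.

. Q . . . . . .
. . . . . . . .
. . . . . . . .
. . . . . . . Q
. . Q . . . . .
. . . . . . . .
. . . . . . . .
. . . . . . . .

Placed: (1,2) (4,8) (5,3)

3

(1,2) attacks row 7 at column 2 and diagonals 8.
(4,8) attacks row 7 at column 8 and diagonals 5.
(5,3) attacks row 7 at column 3 and diagonals 1, 5.
Attacked columns: {1, 2, 3, 5, 8}. Safe: {4, 6, 7}.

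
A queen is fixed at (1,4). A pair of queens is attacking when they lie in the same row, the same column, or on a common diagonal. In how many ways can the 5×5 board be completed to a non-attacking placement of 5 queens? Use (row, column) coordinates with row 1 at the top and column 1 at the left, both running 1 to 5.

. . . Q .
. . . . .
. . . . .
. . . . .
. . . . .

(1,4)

Branch on row 2: col 1 → 1; col 2 → 1.
Sum: 1 + 1 = 2.

2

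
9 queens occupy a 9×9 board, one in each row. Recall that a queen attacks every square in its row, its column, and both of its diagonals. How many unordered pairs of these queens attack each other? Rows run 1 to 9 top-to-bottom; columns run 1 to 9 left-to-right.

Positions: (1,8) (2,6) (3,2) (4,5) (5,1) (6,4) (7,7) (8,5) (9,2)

3

Same column: (3,2)–(9,2) (column 2); (4,5)–(8,5) (column 5).
Same diagonal: (1,8)–(4,5) (|1−4| = |8−5| = 3).
Total attacking pairs: 3.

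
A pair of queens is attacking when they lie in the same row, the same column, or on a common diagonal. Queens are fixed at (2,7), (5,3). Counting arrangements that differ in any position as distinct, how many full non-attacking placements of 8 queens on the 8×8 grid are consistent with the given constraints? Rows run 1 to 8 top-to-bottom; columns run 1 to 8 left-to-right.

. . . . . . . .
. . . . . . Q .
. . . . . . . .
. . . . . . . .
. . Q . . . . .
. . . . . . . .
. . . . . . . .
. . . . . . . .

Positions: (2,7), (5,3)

3

Branch on row 1: col 1 → 0; col 2 → 0; col 4 → 0; col 5 → 3.
Sum: 0 + 0 + 0 + 3 = 3.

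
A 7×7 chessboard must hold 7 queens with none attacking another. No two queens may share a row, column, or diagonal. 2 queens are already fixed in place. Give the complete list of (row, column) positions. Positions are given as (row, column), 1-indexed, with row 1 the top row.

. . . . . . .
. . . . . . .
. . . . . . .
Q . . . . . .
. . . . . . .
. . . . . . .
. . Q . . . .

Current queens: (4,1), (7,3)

Row 1: attacked by (4,1)→{1,4}; (7,3)→{3}. Safe: 2, 5, 6, 7. Place at column 6.
Row 2: attacked by (1,6)→{5,6,7}; (4,1)→{1,3}; (7,3)→{3}. Safe: 2, 4. Place at column 2.
Row 3: attacked by (1,6)→{4,6}; (2,2)→{1,2,3}; (4,1)→{1,2}; (7,3)→{3,7}. Safe: 5. Place at column 5.
Row 5: attacked by (1,6)→{2,6}; (2,2)→{2,5}; (3,5)→{3,5,7}; (4,1)→{1,2}; (7,3)→{1,3,5}. Safe: 4. Place at column 4.
Row 6: attacked by (1,6)→{1,6}; (2,2)→{2,6}; (3,5)→{2,5}; (4,1)→{1,3}; (5,4)→{3,4,5}; (7,3)→{2,3,4}. Safe: 7. Place at column 7.
Columns [6, 2, 5, 1, 4, 7, 3], r−c [-5, 0, -2, 3, 1, -1, 4], r+c [7, 4, 8, 5, 9, 13, 10] are all distinct, so no two queens attack.

(1,6) (2,2) (3,5) (4,1) (5,4) (6,7) (7,3)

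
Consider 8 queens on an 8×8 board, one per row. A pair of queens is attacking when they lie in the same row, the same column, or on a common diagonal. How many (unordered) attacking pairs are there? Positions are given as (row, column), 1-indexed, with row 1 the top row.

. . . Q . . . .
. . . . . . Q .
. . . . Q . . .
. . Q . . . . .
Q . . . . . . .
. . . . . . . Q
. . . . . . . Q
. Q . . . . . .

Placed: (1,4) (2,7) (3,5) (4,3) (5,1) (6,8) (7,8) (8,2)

2

Same column: (6,8)–(7,8) (column 8).
Same diagonal: (3,5)–(6,8) (|3−6| = |5−8| = 3).
Total attacking pairs: 2.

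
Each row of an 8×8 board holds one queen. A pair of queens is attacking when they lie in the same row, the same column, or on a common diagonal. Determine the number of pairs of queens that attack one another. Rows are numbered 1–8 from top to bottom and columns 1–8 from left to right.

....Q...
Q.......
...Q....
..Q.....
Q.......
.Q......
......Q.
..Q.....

6

Same column: (2,1)–(5,1) (column 1); (4,3)–(8,3) (column 3).
Same diagonal: (1,5)–(5,1) (|1−5| = |5−1| = 4); (2,1)–(4,3) (|2−4| = |1−3| = 2); (3,4)–(4,3) (|3−4| = |4−3| = 1); (5,1)–(6,2) (|5−6| = |1−2| = 1).
Total attacking pairs: 6.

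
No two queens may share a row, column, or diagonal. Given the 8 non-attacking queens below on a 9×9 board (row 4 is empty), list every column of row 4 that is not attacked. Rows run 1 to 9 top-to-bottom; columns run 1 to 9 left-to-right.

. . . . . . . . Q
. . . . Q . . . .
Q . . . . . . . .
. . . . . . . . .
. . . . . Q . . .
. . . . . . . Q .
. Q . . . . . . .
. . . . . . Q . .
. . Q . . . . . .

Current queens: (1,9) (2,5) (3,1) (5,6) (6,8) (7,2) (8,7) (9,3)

columns 4

(1,9) attacks row 4 at column 9 and diagonals 6.
(2,5) attacks row 4 at column 5 and diagonals 3, 7.
(3,1) attacks row 4 at column 1 and diagonals 2.
(5,6) attacks row 4 at column 6 and diagonals 5, 7.
(6,8) attacks row 4 at column 8 and diagonals 6.
(7,2) attacks row 4 at column 2 and diagonals 5.
(8,7) attacks row 4 at column 7 and diagonals 3.
(9,3) attacks row 4 at column 3 and diagonals 8.
Attacked columns: {1, 2, 3, 5, 6, 7, 8, 9}. Safe: {4}.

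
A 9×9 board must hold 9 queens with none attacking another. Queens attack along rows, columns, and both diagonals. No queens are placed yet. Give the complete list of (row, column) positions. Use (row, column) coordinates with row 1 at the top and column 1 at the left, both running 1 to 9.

(1,9) (2,4) (3,6) (4,8) (5,2) (6,7) (7,1) (8,3) (9,5)

Row 1: Safe: 1, 2, 3, 4, 5, 6, 7, 8, 9. Place at column 9.
Row 2: attacked by (1,9)→{8,9}. Safe: 1, 2, 3, 4, 5, 6, 7. Place at column 4.
Row 3: attacked by (1,9)→{7,9}; (2,4)→{3,4,5}. Safe: 1, 2, 6, 8. Place at column 6.
Row 4: attacked by (1,9)→{6,9}; (2,4)→{2,4,6}; (3,6)→{5,6,7}. Safe: 1, 3, 8. Place at column 8.
Row 5: attacked by (1,9)→{5,9}; (2,4)→{1,4,7}; (3,6)→{4,6,8}; (4,8)→{7,8,9}. Safe: 2, 3. Place at column 2.
Row 6: attacked by (1,9)→{4,9}; (2,4)→{4,8}; (3,6)→{3,6,9}; (4,8)→{6,8}; (5,2)→{1,2,3}. Safe: 5, 7. Place at column 7.
Row 7: attacked by (1,9)→{3,9}; (2,4)→{4,9}; (3,6)→{2,6}; (4,8)→{5,8}; (5,2)→{2,4}; (6,7)→{6,7,8}. Safe: 1. Place at column 1.
Row 8: attacked by (1,9)→{2,9}; (2,4)→{4}; (3,6)→{1,6}; (4,8)→{4,8}; (5,2)→{2,5}; (6,7)→{5,7,9}; (7,1)→{1,2}. Safe: 3. Place at column 3.
Row 9: attacked by (1,9)→{1,9}; (2,4)→{4}; (3,6)→{6}; (4,8)→{3,8}; (5,2)→{2,6}; (6,7)→{4,7}; (7,1)→{1,3}; (8,3)→{2,3,4}. Safe: 5. Place at column 5.
Columns [9, 4, 6, 8, 2, 7, 1, 3, 5], r−c [-8, -2, -3, -4, 3, -1, 6, 5, 4], r+c [10, 6, 9, 12, 7, 13, 8, 11, 14] are all distinct, so no two queens attack.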